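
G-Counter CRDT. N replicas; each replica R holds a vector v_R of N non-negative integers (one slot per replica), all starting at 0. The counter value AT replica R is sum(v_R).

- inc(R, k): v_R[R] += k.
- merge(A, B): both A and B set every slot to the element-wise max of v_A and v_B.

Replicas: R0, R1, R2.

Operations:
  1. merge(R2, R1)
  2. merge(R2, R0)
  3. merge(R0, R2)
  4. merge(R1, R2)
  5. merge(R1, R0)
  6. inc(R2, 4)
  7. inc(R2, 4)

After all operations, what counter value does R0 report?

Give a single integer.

Answer: 0

Derivation:
Op 1: merge R2<->R1 -> R2=(0,0,0) R1=(0,0,0)
Op 2: merge R2<->R0 -> R2=(0,0,0) R0=(0,0,0)
Op 3: merge R0<->R2 -> R0=(0,0,0) R2=(0,0,0)
Op 4: merge R1<->R2 -> R1=(0,0,0) R2=(0,0,0)
Op 5: merge R1<->R0 -> R1=(0,0,0) R0=(0,0,0)
Op 6: inc R2 by 4 -> R2=(0,0,4) value=4
Op 7: inc R2 by 4 -> R2=(0,0,8) value=8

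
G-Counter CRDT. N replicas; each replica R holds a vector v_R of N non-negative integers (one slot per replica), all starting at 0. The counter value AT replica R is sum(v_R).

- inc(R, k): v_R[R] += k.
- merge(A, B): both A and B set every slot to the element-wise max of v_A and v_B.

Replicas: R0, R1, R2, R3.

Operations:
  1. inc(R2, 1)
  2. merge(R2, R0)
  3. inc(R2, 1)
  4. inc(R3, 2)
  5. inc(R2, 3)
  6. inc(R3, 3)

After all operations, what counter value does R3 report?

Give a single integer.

Op 1: inc R2 by 1 -> R2=(0,0,1,0) value=1
Op 2: merge R2<->R0 -> R2=(0,0,1,0) R0=(0,0,1,0)
Op 3: inc R2 by 1 -> R2=(0,0,2,0) value=2
Op 4: inc R3 by 2 -> R3=(0,0,0,2) value=2
Op 5: inc R2 by 3 -> R2=(0,0,5,0) value=5
Op 6: inc R3 by 3 -> R3=(0,0,0,5) value=5

Answer: 5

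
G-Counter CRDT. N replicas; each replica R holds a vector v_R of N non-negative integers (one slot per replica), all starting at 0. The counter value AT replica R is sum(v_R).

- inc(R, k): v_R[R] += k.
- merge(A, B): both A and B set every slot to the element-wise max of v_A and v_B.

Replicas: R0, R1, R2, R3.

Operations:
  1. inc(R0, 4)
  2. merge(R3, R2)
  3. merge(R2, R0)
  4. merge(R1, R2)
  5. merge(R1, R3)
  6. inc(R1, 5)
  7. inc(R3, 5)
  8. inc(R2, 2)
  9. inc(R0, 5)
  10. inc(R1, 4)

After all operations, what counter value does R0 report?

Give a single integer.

Answer: 9

Derivation:
Op 1: inc R0 by 4 -> R0=(4,0,0,0) value=4
Op 2: merge R3<->R2 -> R3=(0,0,0,0) R2=(0,0,0,0)
Op 3: merge R2<->R0 -> R2=(4,0,0,0) R0=(4,0,0,0)
Op 4: merge R1<->R2 -> R1=(4,0,0,0) R2=(4,0,0,0)
Op 5: merge R1<->R3 -> R1=(4,0,0,0) R3=(4,0,0,0)
Op 6: inc R1 by 5 -> R1=(4,5,0,0) value=9
Op 7: inc R3 by 5 -> R3=(4,0,0,5) value=9
Op 8: inc R2 by 2 -> R2=(4,0,2,0) value=6
Op 9: inc R0 by 5 -> R0=(9,0,0,0) value=9
Op 10: inc R1 by 4 -> R1=(4,9,0,0) value=13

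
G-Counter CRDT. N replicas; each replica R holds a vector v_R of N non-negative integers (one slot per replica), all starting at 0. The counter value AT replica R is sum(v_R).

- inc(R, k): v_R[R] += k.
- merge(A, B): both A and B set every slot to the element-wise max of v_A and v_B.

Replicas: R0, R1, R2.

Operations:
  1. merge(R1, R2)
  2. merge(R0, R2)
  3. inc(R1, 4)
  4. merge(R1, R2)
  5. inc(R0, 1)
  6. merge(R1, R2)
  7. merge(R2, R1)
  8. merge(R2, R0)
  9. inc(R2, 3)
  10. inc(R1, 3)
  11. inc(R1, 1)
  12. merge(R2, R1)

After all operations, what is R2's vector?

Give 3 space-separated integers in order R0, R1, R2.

Op 1: merge R1<->R2 -> R1=(0,0,0) R2=(0,0,0)
Op 2: merge R0<->R2 -> R0=(0,0,0) R2=(0,0,0)
Op 3: inc R1 by 4 -> R1=(0,4,0) value=4
Op 4: merge R1<->R2 -> R1=(0,4,0) R2=(0,4,0)
Op 5: inc R0 by 1 -> R0=(1,0,0) value=1
Op 6: merge R1<->R2 -> R1=(0,4,0) R2=(0,4,0)
Op 7: merge R2<->R1 -> R2=(0,4,0) R1=(0,4,0)
Op 8: merge R2<->R0 -> R2=(1,4,0) R0=(1,4,0)
Op 9: inc R2 by 3 -> R2=(1,4,3) value=8
Op 10: inc R1 by 3 -> R1=(0,7,0) value=7
Op 11: inc R1 by 1 -> R1=(0,8,0) value=8
Op 12: merge R2<->R1 -> R2=(1,8,3) R1=(1,8,3)

Answer: 1 8 3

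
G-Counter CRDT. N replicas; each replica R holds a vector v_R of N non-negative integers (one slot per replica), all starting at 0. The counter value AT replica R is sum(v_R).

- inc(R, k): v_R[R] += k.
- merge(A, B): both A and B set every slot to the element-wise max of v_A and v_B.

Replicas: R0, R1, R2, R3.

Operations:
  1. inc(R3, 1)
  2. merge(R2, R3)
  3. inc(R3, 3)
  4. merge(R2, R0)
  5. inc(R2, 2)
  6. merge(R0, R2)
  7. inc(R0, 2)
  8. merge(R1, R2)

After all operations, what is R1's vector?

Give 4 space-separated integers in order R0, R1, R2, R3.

Answer: 0 0 2 1

Derivation:
Op 1: inc R3 by 1 -> R3=(0,0,0,1) value=1
Op 2: merge R2<->R3 -> R2=(0,0,0,1) R3=(0,0,0,1)
Op 3: inc R3 by 3 -> R3=(0,0,0,4) value=4
Op 4: merge R2<->R0 -> R2=(0,0,0,1) R0=(0,0,0,1)
Op 5: inc R2 by 2 -> R2=(0,0,2,1) value=3
Op 6: merge R0<->R2 -> R0=(0,0,2,1) R2=(0,0,2,1)
Op 7: inc R0 by 2 -> R0=(2,0,2,1) value=5
Op 8: merge R1<->R2 -> R1=(0,0,2,1) R2=(0,0,2,1)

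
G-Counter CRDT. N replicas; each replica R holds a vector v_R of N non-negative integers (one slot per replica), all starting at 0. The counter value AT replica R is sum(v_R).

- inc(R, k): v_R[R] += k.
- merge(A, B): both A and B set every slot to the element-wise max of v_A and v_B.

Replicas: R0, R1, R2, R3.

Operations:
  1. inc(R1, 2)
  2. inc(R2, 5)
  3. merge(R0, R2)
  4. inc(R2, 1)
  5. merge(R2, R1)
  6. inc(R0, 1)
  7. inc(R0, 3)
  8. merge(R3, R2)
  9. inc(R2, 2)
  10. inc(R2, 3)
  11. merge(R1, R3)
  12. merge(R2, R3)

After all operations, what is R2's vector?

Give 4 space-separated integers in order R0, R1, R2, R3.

Answer: 0 2 11 0

Derivation:
Op 1: inc R1 by 2 -> R1=(0,2,0,0) value=2
Op 2: inc R2 by 5 -> R2=(0,0,5,0) value=5
Op 3: merge R0<->R2 -> R0=(0,0,5,0) R2=(0,0,5,0)
Op 4: inc R2 by 1 -> R2=(0,0,6,0) value=6
Op 5: merge R2<->R1 -> R2=(0,2,6,0) R1=(0,2,6,0)
Op 6: inc R0 by 1 -> R0=(1,0,5,0) value=6
Op 7: inc R0 by 3 -> R0=(4,0,5,0) value=9
Op 8: merge R3<->R2 -> R3=(0,2,6,0) R2=(0,2,6,0)
Op 9: inc R2 by 2 -> R2=(0,2,8,0) value=10
Op 10: inc R2 by 3 -> R2=(0,2,11,0) value=13
Op 11: merge R1<->R3 -> R1=(0,2,6,0) R3=(0,2,6,0)
Op 12: merge R2<->R3 -> R2=(0,2,11,0) R3=(0,2,11,0)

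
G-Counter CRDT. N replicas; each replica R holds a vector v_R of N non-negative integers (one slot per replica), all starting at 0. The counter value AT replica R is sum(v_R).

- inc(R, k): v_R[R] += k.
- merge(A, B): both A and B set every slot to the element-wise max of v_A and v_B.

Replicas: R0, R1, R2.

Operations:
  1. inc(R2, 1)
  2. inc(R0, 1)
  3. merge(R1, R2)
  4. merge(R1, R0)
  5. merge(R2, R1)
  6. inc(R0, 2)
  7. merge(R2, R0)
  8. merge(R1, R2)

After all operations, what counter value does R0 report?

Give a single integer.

Op 1: inc R2 by 1 -> R2=(0,0,1) value=1
Op 2: inc R0 by 1 -> R0=(1,0,0) value=1
Op 3: merge R1<->R2 -> R1=(0,0,1) R2=(0,0,1)
Op 4: merge R1<->R0 -> R1=(1,0,1) R0=(1,0,1)
Op 5: merge R2<->R1 -> R2=(1,0,1) R1=(1,0,1)
Op 6: inc R0 by 2 -> R0=(3,0,1) value=4
Op 7: merge R2<->R0 -> R2=(3,0,1) R0=(3,0,1)
Op 8: merge R1<->R2 -> R1=(3,0,1) R2=(3,0,1)

Answer: 4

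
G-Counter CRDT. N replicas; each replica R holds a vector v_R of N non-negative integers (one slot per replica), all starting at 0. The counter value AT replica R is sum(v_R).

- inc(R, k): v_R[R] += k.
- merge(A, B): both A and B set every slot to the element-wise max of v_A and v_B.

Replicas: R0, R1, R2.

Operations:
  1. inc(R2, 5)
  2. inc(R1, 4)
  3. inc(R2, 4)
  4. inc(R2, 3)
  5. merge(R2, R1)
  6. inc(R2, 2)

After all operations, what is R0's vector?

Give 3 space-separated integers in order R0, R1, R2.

Answer: 0 0 0

Derivation:
Op 1: inc R2 by 5 -> R2=(0,0,5) value=5
Op 2: inc R1 by 4 -> R1=(0,4,0) value=4
Op 3: inc R2 by 4 -> R2=(0,0,9) value=9
Op 4: inc R2 by 3 -> R2=(0,0,12) value=12
Op 5: merge R2<->R1 -> R2=(0,4,12) R1=(0,4,12)
Op 6: inc R2 by 2 -> R2=(0,4,14) value=18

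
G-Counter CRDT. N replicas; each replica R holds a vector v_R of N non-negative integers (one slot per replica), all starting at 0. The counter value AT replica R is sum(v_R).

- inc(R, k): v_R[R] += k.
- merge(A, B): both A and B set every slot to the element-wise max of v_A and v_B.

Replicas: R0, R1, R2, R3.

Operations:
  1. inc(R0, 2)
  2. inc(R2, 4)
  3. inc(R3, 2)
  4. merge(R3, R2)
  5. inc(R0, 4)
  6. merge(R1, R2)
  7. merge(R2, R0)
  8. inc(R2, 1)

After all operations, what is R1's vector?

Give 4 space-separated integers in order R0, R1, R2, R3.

Answer: 0 0 4 2

Derivation:
Op 1: inc R0 by 2 -> R0=(2,0,0,0) value=2
Op 2: inc R2 by 4 -> R2=(0,0,4,0) value=4
Op 3: inc R3 by 2 -> R3=(0,0,0,2) value=2
Op 4: merge R3<->R2 -> R3=(0,0,4,2) R2=(0,0,4,2)
Op 5: inc R0 by 4 -> R0=(6,0,0,0) value=6
Op 6: merge R1<->R2 -> R1=(0,0,4,2) R2=(0,0,4,2)
Op 7: merge R2<->R0 -> R2=(6,0,4,2) R0=(6,0,4,2)
Op 8: inc R2 by 1 -> R2=(6,0,5,2) value=13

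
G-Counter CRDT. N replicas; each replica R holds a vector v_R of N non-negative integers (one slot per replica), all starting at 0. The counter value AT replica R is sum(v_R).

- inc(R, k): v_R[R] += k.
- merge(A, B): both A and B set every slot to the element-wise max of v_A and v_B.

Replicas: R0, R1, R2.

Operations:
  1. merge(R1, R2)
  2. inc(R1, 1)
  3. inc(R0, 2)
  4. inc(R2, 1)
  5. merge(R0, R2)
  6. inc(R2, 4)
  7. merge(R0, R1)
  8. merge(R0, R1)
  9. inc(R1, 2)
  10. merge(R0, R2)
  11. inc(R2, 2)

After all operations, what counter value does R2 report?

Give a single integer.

Answer: 10

Derivation:
Op 1: merge R1<->R2 -> R1=(0,0,0) R2=(0,0,0)
Op 2: inc R1 by 1 -> R1=(0,1,0) value=1
Op 3: inc R0 by 2 -> R0=(2,0,0) value=2
Op 4: inc R2 by 1 -> R2=(0,0,1) value=1
Op 5: merge R0<->R2 -> R0=(2,0,1) R2=(2,0,1)
Op 6: inc R2 by 4 -> R2=(2,0,5) value=7
Op 7: merge R0<->R1 -> R0=(2,1,1) R1=(2,1,1)
Op 8: merge R0<->R1 -> R0=(2,1,1) R1=(2,1,1)
Op 9: inc R1 by 2 -> R1=(2,3,1) value=6
Op 10: merge R0<->R2 -> R0=(2,1,5) R2=(2,1,5)
Op 11: inc R2 by 2 -> R2=(2,1,7) value=10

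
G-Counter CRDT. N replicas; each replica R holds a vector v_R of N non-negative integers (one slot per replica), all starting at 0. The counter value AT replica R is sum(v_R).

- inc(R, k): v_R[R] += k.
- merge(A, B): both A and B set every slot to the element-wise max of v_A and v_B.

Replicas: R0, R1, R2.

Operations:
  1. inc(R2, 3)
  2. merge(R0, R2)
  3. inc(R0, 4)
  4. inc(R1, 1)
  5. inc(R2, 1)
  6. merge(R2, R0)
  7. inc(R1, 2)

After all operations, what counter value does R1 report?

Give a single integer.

Answer: 3

Derivation:
Op 1: inc R2 by 3 -> R2=(0,0,3) value=3
Op 2: merge R0<->R2 -> R0=(0,0,3) R2=(0,0,3)
Op 3: inc R0 by 4 -> R0=(4,0,3) value=7
Op 4: inc R1 by 1 -> R1=(0,1,0) value=1
Op 5: inc R2 by 1 -> R2=(0,0,4) value=4
Op 6: merge R2<->R0 -> R2=(4,0,4) R0=(4,0,4)
Op 7: inc R1 by 2 -> R1=(0,3,0) value=3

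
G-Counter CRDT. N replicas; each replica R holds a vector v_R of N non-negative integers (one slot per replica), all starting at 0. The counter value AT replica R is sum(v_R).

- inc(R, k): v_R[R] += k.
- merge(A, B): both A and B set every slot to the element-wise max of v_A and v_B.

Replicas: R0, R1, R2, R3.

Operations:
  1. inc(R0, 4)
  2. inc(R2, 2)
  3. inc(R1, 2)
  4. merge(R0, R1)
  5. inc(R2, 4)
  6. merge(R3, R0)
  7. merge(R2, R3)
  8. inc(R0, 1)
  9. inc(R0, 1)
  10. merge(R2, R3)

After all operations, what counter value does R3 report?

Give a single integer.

Answer: 12

Derivation:
Op 1: inc R0 by 4 -> R0=(4,0,0,0) value=4
Op 2: inc R2 by 2 -> R2=(0,0,2,0) value=2
Op 3: inc R1 by 2 -> R1=(0,2,0,0) value=2
Op 4: merge R0<->R1 -> R0=(4,2,0,0) R1=(4,2,0,0)
Op 5: inc R2 by 4 -> R2=(0,0,6,0) value=6
Op 6: merge R3<->R0 -> R3=(4,2,0,0) R0=(4,2,0,0)
Op 7: merge R2<->R3 -> R2=(4,2,6,0) R3=(4,2,6,0)
Op 8: inc R0 by 1 -> R0=(5,2,0,0) value=7
Op 9: inc R0 by 1 -> R0=(6,2,0,0) value=8
Op 10: merge R2<->R3 -> R2=(4,2,6,0) R3=(4,2,6,0)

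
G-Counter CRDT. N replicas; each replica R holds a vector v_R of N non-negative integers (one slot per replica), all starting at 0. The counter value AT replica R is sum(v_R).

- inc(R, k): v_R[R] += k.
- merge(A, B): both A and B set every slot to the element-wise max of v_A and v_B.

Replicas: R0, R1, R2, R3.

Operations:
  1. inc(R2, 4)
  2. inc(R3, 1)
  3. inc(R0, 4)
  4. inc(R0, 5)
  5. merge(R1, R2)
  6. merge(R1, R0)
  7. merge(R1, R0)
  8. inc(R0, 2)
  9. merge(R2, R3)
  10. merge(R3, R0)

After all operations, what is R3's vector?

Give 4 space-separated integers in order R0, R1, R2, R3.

Op 1: inc R2 by 4 -> R2=(0,0,4,0) value=4
Op 2: inc R3 by 1 -> R3=(0,0,0,1) value=1
Op 3: inc R0 by 4 -> R0=(4,0,0,0) value=4
Op 4: inc R0 by 5 -> R0=(9,0,0,0) value=9
Op 5: merge R1<->R2 -> R1=(0,0,4,0) R2=(0,0,4,0)
Op 6: merge R1<->R0 -> R1=(9,0,4,0) R0=(9,0,4,0)
Op 7: merge R1<->R0 -> R1=(9,0,4,0) R0=(9,0,4,0)
Op 8: inc R0 by 2 -> R0=(11,0,4,0) value=15
Op 9: merge R2<->R3 -> R2=(0,0,4,1) R3=(0,0,4,1)
Op 10: merge R3<->R0 -> R3=(11,0,4,1) R0=(11,0,4,1)

Answer: 11 0 4 1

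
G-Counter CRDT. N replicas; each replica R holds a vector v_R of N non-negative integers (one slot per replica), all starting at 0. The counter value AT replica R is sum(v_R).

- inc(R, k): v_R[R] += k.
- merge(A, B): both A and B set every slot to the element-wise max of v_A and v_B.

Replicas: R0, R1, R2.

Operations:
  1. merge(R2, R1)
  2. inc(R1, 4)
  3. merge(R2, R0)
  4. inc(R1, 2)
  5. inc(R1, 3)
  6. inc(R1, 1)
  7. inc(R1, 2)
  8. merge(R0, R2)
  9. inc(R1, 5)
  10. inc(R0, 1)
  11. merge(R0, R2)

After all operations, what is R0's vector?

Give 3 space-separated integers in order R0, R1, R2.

Op 1: merge R2<->R1 -> R2=(0,0,0) R1=(0,0,0)
Op 2: inc R1 by 4 -> R1=(0,4,0) value=4
Op 3: merge R2<->R0 -> R2=(0,0,0) R0=(0,0,0)
Op 4: inc R1 by 2 -> R1=(0,6,0) value=6
Op 5: inc R1 by 3 -> R1=(0,9,0) value=9
Op 6: inc R1 by 1 -> R1=(0,10,0) value=10
Op 7: inc R1 by 2 -> R1=(0,12,0) value=12
Op 8: merge R0<->R2 -> R0=(0,0,0) R2=(0,0,0)
Op 9: inc R1 by 5 -> R1=(0,17,0) value=17
Op 10: inc R0 by 1 -> R0=(1,0,0) value=1
Op 11: merge R0<->R2 -> R0=(1,0,0) R2=(1,0,0)

Answer: 1 0 0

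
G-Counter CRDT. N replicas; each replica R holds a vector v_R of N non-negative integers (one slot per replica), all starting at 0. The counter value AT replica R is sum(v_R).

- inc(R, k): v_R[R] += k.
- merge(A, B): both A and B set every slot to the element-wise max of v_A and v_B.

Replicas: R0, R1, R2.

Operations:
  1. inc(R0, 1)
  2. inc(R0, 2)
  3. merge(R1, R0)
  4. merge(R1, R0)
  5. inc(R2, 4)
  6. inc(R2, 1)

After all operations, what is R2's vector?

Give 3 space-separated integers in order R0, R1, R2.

Answer: 0 0 5

Derivation:
Op 1: inc R0 by 1 -> R0=(1,0,0) value=1
Op 2: inc R0 by 2 -> R0=(3,0,0) value=3
Op 3: merge R1<->R0 -> R1=(3,0,0) R0=(3,0,0)
Op 4: merge R1<->R0 -> R1=(3,0,0) R0=(3,0,0)
Op 5: inc R2 by 4 -> R2=(0,0,4) value=4
Op 6: inc R2 by 1 -> R2=(0,0,5) value=5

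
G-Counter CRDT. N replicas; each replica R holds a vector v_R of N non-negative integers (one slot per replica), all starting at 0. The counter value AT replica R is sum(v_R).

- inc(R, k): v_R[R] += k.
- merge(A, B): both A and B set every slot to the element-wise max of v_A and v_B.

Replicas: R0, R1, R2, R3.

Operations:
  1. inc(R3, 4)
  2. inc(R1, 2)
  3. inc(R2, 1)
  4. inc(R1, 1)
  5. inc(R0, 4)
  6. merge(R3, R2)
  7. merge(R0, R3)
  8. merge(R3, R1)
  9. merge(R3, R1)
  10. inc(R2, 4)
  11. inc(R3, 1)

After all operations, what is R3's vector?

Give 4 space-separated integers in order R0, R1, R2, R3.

Op 1: inc R3 by 4 -> R3=(0,0,0,4) value=4
Op 2: inc R1 by 2 -> R1=(0,2,0,0) value=2
Op 3: inc R2 by 1 -> R2=(0,0,1,0) value=1
Op 4: inc R1 by 1 -> R1=(0,3,0,0) value=3
Op 5: inc R0 by 4 -> R0=(4,0,0,0) value=4
Op 6: merge R3<->R2 -> R3=(0,0,1,4) R2=(0,0,1,4)
Op 7: merge R0<->R3 -> R0=(4,0,1,4) R3=(4,0,1,4)
Op 8: merge R3<->R1 -> R3=(4,3,1,4) R1=(4,3,1,4)
Op 9: merge R3<->R1 -> R3=(4,3,1,4) R1=(4,3,1,4)
Op 10: inc R2 by 4 -> R2=(0,0,5,4) value=9
Op 11: inc R3 by 1 -> R3=(4,3,1,5) value=13

Answer: 4 3 1 5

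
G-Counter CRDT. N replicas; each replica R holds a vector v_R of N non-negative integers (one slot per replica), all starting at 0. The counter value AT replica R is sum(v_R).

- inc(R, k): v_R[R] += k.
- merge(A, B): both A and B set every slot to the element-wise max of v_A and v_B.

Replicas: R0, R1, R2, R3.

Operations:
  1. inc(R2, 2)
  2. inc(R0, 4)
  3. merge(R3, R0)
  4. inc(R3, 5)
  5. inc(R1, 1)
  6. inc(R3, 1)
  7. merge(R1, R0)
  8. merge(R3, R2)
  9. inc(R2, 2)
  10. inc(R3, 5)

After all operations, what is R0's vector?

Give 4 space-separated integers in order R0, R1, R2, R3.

Op 1: inc R2 by 2 -> R2=(0,0,2,0) value=2
Op 2: inc R0 by 4 -> R0=(4,0,0,0) value=4
Op 3: merge R3<->R0 -> R3=(4,0,0,0) R0=(4,0,0,0)
Op 4: inc R3 by 5 -> R3=(4,0,0,5) value=9
Op 5: inc R1 by 1 -> R1=(0,1,0,0) value=1
Op 6: inc R3 by 1 -> R3=(4,0,0,6) value=10
Op 7: merge R1<->R0 -> R1=(4,1,0,0) R0=(4,1,0,0)
Op 8: merge R3<->R2 -> R3=(4,0,2,6) R2=(4,0,2,6)
Op 9: inc R2 by 2 -> R2=(4,0,4,6) value=14
Op 10: inc R3 by 5 -> R3=(4,0,2,11) value=17

Answer: 4 1 0 0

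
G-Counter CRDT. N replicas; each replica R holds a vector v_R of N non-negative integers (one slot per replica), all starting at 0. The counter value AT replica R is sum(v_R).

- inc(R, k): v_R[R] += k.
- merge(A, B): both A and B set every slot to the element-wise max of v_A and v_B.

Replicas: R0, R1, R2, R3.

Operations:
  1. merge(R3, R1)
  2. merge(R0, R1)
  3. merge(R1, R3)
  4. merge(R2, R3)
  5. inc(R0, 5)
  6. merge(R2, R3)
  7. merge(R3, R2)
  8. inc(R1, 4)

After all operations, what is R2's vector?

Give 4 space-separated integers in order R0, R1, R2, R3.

Answer: 0 0 0 0

Derivation:
Op 1: merge R3<->R1 -> R3=(0,0,0,0) R1=(0,0,0,0)
Op 2: merge R0<->R1 -> R0=(0,0,0,0) R1=(0,0,0,0)
Op 3: merge R1<->R3 -> R1=(0,0,0,0) R3=(0,0,0,0)
Op 4: merge R2<->R3 -> R2=(0,0,0,0) R3=(0,0,0,0)
Op 5: inc R0 by 5 -> R0=(5,0,0,0) value=5
Op 6: merge R2<->R3 -> R2=(0,0,0,0) R3=(0,0,0,0)
Op 7: merge R3<->R2 -> R3=(0,0,0,0) R2=(0,0,0,0)
Op 8: inc R1 by 4 -> R1=(0,4,0,0) value=4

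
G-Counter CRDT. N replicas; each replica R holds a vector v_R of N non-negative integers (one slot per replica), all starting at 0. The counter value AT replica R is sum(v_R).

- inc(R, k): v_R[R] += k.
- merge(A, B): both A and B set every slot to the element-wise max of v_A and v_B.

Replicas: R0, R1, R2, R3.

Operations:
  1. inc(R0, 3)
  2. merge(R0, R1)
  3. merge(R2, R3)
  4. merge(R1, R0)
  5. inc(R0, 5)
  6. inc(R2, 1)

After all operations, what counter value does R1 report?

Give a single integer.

Op 1: inc R0 by 3 -> R0=(3,0,0,0) value=3
Op 2: merge R0<->R1 -> R0=(3,0,0,0) R1=(3,0,0,0)
Op 3: merge R2<->R3 -> R2=(0,0,0,0) R3=(0,0,0,0)
Op 4: merge R1<->R0 -> R1=(3,0,0,0) R0=(3,0,0,0)
Op 5: inc R0 by 5 -> R0=(8,0,0,0) value=8
Op 6: inc R2 by 1 -> R2=(0,0,1,0) value=1

Answer: 3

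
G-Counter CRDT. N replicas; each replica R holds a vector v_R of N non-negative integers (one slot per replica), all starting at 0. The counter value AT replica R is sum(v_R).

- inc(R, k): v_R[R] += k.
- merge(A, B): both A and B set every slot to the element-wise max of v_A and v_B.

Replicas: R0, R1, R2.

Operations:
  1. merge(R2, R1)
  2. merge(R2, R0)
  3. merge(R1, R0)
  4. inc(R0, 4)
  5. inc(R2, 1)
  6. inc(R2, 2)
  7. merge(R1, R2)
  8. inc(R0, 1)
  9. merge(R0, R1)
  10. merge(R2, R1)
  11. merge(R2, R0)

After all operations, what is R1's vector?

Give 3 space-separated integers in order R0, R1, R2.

Answer: 5 0 3

Derivation:
Op 1: merge R2<->R1 -> R2=(0,0,0) R1=(0,0,0)
Op 2: merge R2<->R0 -> R2=(0,0,0) R0=(0,0,0)
Op 3: merge R1<->R0 -> R1=(0,0,0) R0=(0,0,0)
Op 4: inc R0 by 4 -> R0=(4,0,0) value=4
Op 5: inc R2 by 1 -> R2=(0,0,1) value=1
Op 6: inc R2 by 2 -> R2=(0,0,3) value=3
Op 7: merge R1<->R2 -> R1=(0,0,3) R2=(0,0,3)
Op 8: inc R0 by 1 -> R0=(5,0,0) value=5
Op 9: merge R0<->R1 -> R0=(5,0,3) R1=(5,0,3)
Op 10: merge R2<->R1 -> R2=(5,0,3) R1=(5,0,3)
Op 11: merge R2<->R0 -> R2=(5,0,3) R0=(5,0,3)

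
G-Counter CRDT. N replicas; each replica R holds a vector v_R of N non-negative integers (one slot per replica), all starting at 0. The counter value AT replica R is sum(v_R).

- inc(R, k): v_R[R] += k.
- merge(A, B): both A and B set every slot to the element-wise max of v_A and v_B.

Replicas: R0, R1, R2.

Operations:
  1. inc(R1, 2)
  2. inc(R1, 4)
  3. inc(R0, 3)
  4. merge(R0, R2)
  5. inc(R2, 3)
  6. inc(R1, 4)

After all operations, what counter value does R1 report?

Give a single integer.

Answer: 10

Derivation:
Op 1: inc R1 by 2 -> R1=(0,2,0) value=2
Op 2: inc R1 by 4 -> R1=(0,6,0) value=6
Op 3: inc R0 by 3 -> R0=(3,0,0) value=3
Op 4: merge R0<->R2 -> R0=(3,0,0) R2=(3,0,0)
Op 5: inc R2 by 3 -> R2=(3,0,3) value=6
Op 6: inc R1 by 4 -> R1=(0,10,0) value=10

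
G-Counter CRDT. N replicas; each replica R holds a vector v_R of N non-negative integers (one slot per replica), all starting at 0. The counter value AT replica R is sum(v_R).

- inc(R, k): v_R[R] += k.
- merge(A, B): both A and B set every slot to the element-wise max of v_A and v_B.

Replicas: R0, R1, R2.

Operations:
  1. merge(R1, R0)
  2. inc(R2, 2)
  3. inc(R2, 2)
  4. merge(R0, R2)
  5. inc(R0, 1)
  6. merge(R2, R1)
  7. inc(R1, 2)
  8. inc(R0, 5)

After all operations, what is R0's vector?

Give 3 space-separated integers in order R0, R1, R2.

Answer: 6 0 4

Derivation:
Op 1: merge R1<->R0 -> R1=(0,0,0) R0=(0,0,0)
Op 2: inc R2 by 2 -> R2=(0,0,2) value=2
Op 3: inc R2 by 2 -> R2=(0,0,4) value=4
Op 4: merge R0<->R2 -> R0=(0,0,4) R2=(0,0,4)
Op 5: inc R0 by 1 -> R0=(1,0,4) value=5
Op 6: merge R2<->R1 -> R2=(0,0,4) R1=(0,0,4)
Op 7: inc R1 by 2 -> R1=(0,2,4) value=6
Op 8: inc R0 by 5 -> R0=(6,0,4) value=10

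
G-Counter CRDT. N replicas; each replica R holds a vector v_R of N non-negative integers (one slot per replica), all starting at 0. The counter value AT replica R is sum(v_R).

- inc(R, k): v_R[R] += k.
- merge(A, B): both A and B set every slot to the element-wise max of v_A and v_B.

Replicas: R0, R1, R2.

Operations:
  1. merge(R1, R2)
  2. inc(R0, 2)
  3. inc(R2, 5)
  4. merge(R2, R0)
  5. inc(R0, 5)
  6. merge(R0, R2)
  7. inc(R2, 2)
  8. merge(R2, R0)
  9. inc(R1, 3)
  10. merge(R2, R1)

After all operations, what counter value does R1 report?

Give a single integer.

Op 1: merge R1<->R2 -> R1=(0,0,0) R2=(0,0,0)
Op 2: inc R0 by 2 -> R0=(2,0,0) value=2
Op 3: inc R2 by 5 -> R2=(0,0,5) value=5
Op 4: merge R2<->R0 -> R2=(2,0,5) R0=(2,0,5)
Op 5: inc R0 by 5 -> R0=(7,0,5) value=12
Op 6: merge R0<->R2 -> R0=(7,0,5) R2=(7,0,5)
Op 7: inc R2 by 2 -> R2=(7,0,7) value=14
Op 8: merge R2<->R0 -> R2=(7,0,7) R0=(7,0,7)
Op 9: inc R1 by 3 -> R1=(0,3,0) value=3
Op 10: merge R2<->R1 -> R2=(7,3,7) R1=(7,3,7)

Answer: 17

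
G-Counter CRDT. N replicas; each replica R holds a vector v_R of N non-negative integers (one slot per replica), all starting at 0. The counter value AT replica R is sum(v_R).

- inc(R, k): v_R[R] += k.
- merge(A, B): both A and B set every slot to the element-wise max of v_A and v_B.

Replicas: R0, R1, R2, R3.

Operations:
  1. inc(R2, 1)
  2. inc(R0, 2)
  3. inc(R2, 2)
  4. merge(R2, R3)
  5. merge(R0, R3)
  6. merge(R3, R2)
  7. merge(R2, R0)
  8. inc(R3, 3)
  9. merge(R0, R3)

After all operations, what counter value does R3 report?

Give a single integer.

Answer: 8

Derivation:
Op 1: inc R2 by 1 -> R2=(0,0,1,0) value=1
Op 2: inc R0 by 2 -> R0=(2,0,0,0) value=2
Op 3: inc R2 by 2 -> R2=(0,0,3,0) value=3
Op 4: merge R2<->R3 -> R2=(0,0,3,0) R3=(0,0,3,0)
Op 5: merge R0<->R3 -> R0=(2,0,3,0) R3=(2,0,3,0)
Op 6: merge R3<->R2 -> R3=(2,0,3,0) R2=(2,0,3,0)
Op 7: merge R2<->R0 -> R2=(2,0,3,0) R0=(2,0,3,0)
Op 8: inc R3 by 3 -> R3=(2,0,3,3) value=8
Op 9: merge R0<->R3 -> R0=(2,0,3,3) R3=(2,0,3,3)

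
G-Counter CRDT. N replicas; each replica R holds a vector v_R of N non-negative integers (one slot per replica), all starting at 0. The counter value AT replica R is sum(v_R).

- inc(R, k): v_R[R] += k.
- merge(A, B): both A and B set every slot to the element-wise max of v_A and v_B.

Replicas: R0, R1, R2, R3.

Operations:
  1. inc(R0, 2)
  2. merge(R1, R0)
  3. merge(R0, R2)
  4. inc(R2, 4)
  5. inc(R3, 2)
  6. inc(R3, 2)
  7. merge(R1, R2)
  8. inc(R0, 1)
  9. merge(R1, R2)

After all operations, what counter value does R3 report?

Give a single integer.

Answer: 4

Derivation:
Op 1: inc R0 by 2 -> R0=(2,0,0,0) value=2
Op 2: merge R1<->R0 -> R1=(2,0,0,0) R0=(2,0,0,0)
Op 3: merge R0<->R2 -> R0=(2,0,0,0) R2=(2,0,0,0)
Op 4: inc R2 by 4 -> R2=(2,0,4,0) value=6
Op 5: inc R3 by 2 -> R3=(0,0,0,2) value=2
Op 6: inc R3 by 2 -> R3=(0,0,0,4) value=4
Op 7: merge R1<->R2 -> R1=(2,0,4,0) R2=(2,0,4,0)
Op 8: inc R0 by 1 -> R0=(3,0,0,0) value=3
Op 9: merge R1<->R2 -> R1=(2,0,4,0) R2=(2,0,4,0)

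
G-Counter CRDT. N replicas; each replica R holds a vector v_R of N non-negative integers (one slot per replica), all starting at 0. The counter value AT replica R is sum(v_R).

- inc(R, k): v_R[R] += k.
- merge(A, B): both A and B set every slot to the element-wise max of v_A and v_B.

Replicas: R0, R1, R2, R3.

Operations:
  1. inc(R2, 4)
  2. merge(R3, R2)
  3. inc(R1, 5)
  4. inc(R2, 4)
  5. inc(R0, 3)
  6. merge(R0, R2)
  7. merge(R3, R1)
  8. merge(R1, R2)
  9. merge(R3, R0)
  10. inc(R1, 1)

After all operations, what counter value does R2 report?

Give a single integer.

Answer: 16

Derivation:
Op 1: inc R2 by 4 -> R2=(0,0,4,0) value=4
Op 2: merge R3<->R2 -> R3=(0,0,4,0) R2=(0,0,4,0)
Op 3: inc R1 by 5 -> R1=(0,5,0,0) value=5
Op 4: inc R2 by 4 -> R2=(0,0,8,0) value=8
Op 5: inc R0 by 3 -> R0=(3,0,0,0) value=3
Op 6: merge R0<->R2 -> R0=(3,0,8,0) R2=(3,0,8,0)
Op 7: merge R3<->R1 -> R3=(0,5,4,0) R1=(0,5,4,0)
Op 8: merge R1<->R2 -> R1=(3,5,8,0) R2=(3,5,8,0)
Op 9: merge R3<->R0 -> R3=(3,5,8,0) R0=(3,5,8,0)
Op 10: inc R1 by 1 -> R1=(3,6,8,0) value=17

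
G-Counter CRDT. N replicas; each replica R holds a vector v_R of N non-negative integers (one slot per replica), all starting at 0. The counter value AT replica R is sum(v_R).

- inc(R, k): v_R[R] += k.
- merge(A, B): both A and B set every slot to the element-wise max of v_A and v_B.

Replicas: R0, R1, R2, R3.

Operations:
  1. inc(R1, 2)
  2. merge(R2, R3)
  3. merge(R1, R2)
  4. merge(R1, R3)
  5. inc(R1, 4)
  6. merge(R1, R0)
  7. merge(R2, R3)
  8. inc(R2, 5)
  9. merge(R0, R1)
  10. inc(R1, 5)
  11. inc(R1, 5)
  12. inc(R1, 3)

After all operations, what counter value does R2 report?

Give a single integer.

Answer: 7

Derivation:
Op 1: inc R1 by 2 -> R1=(0,2,0,0) value=2
Op 2: merge R2<->R3 -> R2=(0,0,0,0) R3=(0,0,0,0)
Op 3: merge R1<->R2 -> R1=(0,2,0,0) R2=(0,2,0,0)
Op 4: merge R1<->R3 -> R1=(0,2,0,0) R3=(0,2,0,0)
Op 5: inc R1 by 4 -> R1=(0,6,0,0) value=6
Op 6: merge R1<->R0 -> R1=(0,6,0,0) R0=(0,6,0,0)
Op 7: merge R2<->R3 -> R2=(0,2,0,0) R3=(0,2,0,0)
Op 8: inc R2 by 5 -> R2=(0,2,5,0) value=7
Op 9: merge R0<->R1 -> R0=(0,6,0,0) R1=(0,6,0,0)
Op 10: inc R1 by 5 -> R1=(0,11,0,0) value=11
Op 11: inc R1 by 5 -> R1=(0,16,0,0) value=16
Op 12: inc R1 by 3 -> R1=(0,19,0,0) value=19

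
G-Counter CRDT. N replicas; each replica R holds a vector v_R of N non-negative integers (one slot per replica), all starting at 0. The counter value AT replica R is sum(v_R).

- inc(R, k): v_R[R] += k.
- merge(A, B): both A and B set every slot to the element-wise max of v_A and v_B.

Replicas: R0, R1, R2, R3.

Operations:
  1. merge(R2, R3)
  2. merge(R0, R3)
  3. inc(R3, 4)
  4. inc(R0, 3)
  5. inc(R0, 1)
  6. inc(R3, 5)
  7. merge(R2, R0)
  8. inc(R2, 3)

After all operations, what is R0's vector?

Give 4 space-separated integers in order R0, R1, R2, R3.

Op 1: merge R2<->R3 -> R2=(0,0,0,0) R3=(0,0,0,0)
Op 2: merge R0<->R3 -> R0=(0,0,0,0) R3=(0,0,0,0)
Op 3: inc R3 by 4 -> R3=(0,0,0,4) value=4
Op 4: inc R0 by 3 -> R0=(3,0,0,0) value=3
Op 5: inc R0 by 1 -> R0=(4,0,0,0) value=4
Op 6: inc R3 by 5 -> R3=(0,0,0,9) value=9
Op 7: merge R2<->R0 -> R2=(4,0,0,0) R0=(4,0,0,0)
Op 8: inc R2 by 3 -> R2=(4,0,3,0) value=7

Answer: 4 0 0 0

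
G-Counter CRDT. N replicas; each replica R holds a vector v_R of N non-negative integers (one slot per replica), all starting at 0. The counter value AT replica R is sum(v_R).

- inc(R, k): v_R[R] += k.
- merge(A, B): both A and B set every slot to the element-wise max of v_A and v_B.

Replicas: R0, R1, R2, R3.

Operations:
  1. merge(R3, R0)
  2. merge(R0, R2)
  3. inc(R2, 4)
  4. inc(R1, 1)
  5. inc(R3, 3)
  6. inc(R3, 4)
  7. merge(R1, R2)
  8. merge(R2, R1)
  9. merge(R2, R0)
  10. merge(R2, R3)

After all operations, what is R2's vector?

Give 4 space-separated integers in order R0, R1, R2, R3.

Answer: 0 1 4 7

Derivation:
Op 1: merge R3<->R0 -> R3=(0,0,0,0) R0=(0,0,0,0)
Op 2: merge R0<->R2 -> R0=(0,0,0,0) R2=(0,0,0,0)
Op 3: inc R2 by 4 -> R2=(0,0,4,0) value=4
Op 4: inc R1 by 1 -> R1=(0,1,0,0) value=1
Op 5: inc R3 by 3 -> R3=(0,0,0,3) value=3
Op 6: inc R3 by 4 -> R3=(0,0,0,7) value=7
Op 7: merge R1<->R2 -> R1=(0,1,4,0) R2=(0,1,4,0)
Op 8: merge R2<->R1 -> R2=(0,1,4,0) R1=(0,1,4,0)
Op 9: merge R2<->R0 -> R2=(0,1,4,0) R0=(0,1,4,0)
Op 10: merge R2<->R3 -> R2=(0,1,4,7) R3=(0,1,4,7)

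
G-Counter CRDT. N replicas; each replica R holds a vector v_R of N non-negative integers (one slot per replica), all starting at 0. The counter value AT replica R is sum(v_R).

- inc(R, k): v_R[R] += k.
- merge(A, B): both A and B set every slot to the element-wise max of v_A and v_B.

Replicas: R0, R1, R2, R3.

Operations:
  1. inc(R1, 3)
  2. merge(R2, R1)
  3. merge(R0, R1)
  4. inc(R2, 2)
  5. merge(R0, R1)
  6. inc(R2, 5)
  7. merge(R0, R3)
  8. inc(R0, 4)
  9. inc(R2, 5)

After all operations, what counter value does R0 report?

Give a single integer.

Op 1: inc R1 by 3 -> R1=(0,3,0,0) value=3
Op 2: merge R2<->R1 -> R2=(0,3,0,0) R1=(0,3,0,0)
Op 3: merge R0<->R1 -> R0=(0,3,0,0) R1=(0,3,0,0)
Op 4: inc R2 by 2 -> R2=(0,3,2,0) value=5
Op 5: merge R0<->R1 -> R0=(0,3,0,0) R1=(0,3,0,0)
Op 6: inc R2 by 5 -> R2=(0,3,7,0) value=10
Op 7: merge R0<->R3 -> R0=(0,3,0,0) R3=(0,3,0,0)
Op 8: inc R0 by 4 -> R0=(4,3,0,0) value=7
Op 9: inc R2 by 5 -> R2=(0,3,12,0) value=15

Answer: 7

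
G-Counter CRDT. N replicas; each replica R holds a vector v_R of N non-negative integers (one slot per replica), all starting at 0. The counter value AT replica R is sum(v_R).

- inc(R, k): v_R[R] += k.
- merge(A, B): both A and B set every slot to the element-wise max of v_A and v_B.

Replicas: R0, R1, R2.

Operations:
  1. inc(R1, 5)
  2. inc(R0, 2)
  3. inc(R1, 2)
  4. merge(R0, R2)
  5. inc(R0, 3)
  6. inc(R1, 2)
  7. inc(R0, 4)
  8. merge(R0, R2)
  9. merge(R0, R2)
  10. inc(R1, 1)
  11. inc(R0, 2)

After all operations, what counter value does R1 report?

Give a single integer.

Op 1: inc R1 by 5 -> R1=(0,5,0) value=5
Op 2: inc R0 by 2 -> R0=(2,0,0) value=2
Op 3: inc R1 by 2 -> R1=(0,7,0) value=7
Op 4: merge R0<->R2 -> R0=(2,0,0) R2=(2,0,0)
Op 5: inc R0 by 3 -> R0=(5,0,0) value=5
Op 6: inc R1 by 2 -> R1=(0,9,0) value=9
Op 7: inc R0 by 4 -> R0=(9,0,0) value=9
Op 8: merge R0<->R2 -> R0=(9,0,0) R2=(9,0,0)
Op 9: merge R0<->R2 -> R0=(9,0,0) R2=(9,0,0)
Op 10: inc R1 by 1 -> R1=(0,10,0) value=10
Op 11: inc R0 by 2 -> R0=(11,0,0) value=11

Answer: 10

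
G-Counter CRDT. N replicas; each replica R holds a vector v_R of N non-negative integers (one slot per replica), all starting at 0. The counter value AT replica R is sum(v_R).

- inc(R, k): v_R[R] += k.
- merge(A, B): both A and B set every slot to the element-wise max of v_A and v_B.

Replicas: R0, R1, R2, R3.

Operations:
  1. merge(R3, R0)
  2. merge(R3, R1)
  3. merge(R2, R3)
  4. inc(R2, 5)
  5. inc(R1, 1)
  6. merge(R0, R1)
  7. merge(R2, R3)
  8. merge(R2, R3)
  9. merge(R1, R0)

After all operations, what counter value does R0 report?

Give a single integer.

Answer: 1

Derivation:
Op 1: merge R3<->R0 -> R3=(0,0,0,0) R0=(0,0,0,0)
Op 2: merge R3<->R1 -> R3=(0,0,0,0) R1=(0,0,0,0)
Op 3: merge R2<->R3 -> R2=(0,0,0,0) R3=(0,0,0,0)
Op 4: inc R2 by 5 -> R2=(0,0,5,0) value=5
Op 5: inc R1 by 1 -> R1=(0,1,0,0) value=1
Op 6: merge R0<->R1 -> R0=(0,1,0,0) R1=(0,1,0,0)
Op 7: merge R2<->R3 -> R2=(0,0,5,0) R3=(0,0,5,0)
Op 8: merge R2<->R3 -> R2=(0,0,5,0) R3=(0,0,5,0)
Op 9: merge R1<->R0 -> R1=(0,1,0,0) R0=(0,1,0,0)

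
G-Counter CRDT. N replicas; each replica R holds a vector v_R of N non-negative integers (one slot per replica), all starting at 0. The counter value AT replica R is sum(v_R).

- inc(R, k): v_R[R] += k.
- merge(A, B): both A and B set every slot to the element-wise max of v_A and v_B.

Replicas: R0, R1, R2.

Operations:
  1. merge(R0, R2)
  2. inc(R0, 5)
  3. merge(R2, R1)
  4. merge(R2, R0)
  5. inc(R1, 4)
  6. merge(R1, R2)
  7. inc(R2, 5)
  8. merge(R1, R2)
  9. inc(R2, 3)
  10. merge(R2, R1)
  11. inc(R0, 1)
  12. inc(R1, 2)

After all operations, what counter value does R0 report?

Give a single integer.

Op 1: merge R0<->R2 -> R0=(0,0,0) R2=(0,0,0)
Op 2: inc R0 by 5 -> R0=(5,0,0) value=5
Op 3: merge R2<->R1 -> R2=(0,0,0) R1=(0,0,0)
Op 4: merge R2<->R0 -> R2=(5,0,0) R0=(5,0,0)
Op 5: inc R1 by 4 -> R1=(0,4,0) value=4
Op 6: merge R1<->R2 -> R1=(5,4,0) R2=(5,4,0)
Op 7: inc R2 by 5 -> R2=(5,4,5) value=14
Op 8: merge R1<->R2 -> R1=(5,4,5) R2=(5,4,5)
Op 9: inc R2 by 3 -> R2=(5,4,8) value=17
Op 10: merge R2<->R1 -> R2=(5,4,8) R1=(5,4,8)
Op 11: inc R0 by 1 -> R0=(6,0,0) value=6
Op 12: inc R1 by 2 -> R1=(5,6,8) value=19

Answer: 6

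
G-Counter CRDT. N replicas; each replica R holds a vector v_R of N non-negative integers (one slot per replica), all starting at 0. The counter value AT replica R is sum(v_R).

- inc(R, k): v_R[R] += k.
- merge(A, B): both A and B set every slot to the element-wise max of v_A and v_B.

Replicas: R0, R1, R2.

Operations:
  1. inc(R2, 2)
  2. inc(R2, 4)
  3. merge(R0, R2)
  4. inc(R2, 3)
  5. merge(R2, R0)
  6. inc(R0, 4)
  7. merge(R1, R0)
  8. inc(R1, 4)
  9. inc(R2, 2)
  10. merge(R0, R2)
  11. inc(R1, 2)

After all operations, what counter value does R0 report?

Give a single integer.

Answer: 15

Derivation:
Op 1: inc R2 by 2 -> R2=(0,0,2) value=2
Op 2: inc R2 by 4 -> R2=(0,0,6) value=6
Op 3: merge R0<->R2 -> R0=(0,0,6) R2=(0,0,6)
Op 4: inc R2 by 3 -> R2=(0,0,9) value=9
Op 5: merge R2<->R0 -> R2=(0,0,9) R0=(0,0,9)
Op 6: inc R0 by 4 -> R0=(4,0,9) value=13
Op 7: merge R1<->R0 -> R1=(4,0,9) R0=(4,0,9)
Op 8: inc R1 by 4 -> R1=(4,4,9) value=17
Op 9: inc R2 by 2 -> R2=(0,0,11) value=11
Op 10: merge R0<->R2 -> R0=(4,0,11) R2=(4,0,11)
Op 11: inc R1 by 2 -> R1=(4,6,9) value=19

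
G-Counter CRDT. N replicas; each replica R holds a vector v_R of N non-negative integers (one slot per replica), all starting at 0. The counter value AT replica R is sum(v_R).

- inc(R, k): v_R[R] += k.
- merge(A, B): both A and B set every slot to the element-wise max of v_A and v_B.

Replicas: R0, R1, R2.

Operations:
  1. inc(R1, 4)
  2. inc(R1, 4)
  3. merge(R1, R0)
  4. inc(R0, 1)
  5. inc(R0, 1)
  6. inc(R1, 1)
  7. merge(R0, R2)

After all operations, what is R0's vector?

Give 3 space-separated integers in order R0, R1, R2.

Answer: 2 8 0

Derivation:
Op 1: inc R1 by 4 -> R1=(0,4,0) value=4
Op 2: inc R1 by 4 -> R1=(0,8,0) value=8
Op 3: merge R1<->R0 -> R1=(0,8,0) R0=(0,8,0)
Op 4: inc R0 by 1 -> R0=(1,8,0) value=9
Op 5: inc R0 by 1 -> R0=(2,8,0) value=10
Op 6: inc R1 by 1 -> R1=(0,9,0) value=9
Op 7: merge R0<->R2 -> R0=(2,8,0) R2=(2,8,0)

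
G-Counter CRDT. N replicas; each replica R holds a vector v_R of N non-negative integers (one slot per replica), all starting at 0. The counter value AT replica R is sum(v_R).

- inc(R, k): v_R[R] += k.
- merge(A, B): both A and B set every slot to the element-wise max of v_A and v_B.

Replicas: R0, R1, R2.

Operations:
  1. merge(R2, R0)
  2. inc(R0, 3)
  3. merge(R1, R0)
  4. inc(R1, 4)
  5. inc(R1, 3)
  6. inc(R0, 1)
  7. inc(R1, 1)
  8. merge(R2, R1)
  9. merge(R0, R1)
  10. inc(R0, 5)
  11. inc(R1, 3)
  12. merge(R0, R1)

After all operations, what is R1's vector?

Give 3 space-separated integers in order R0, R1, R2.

Answer: 9 11 0

Derivation:
Op 1: merge R2<->R0 -> R2=(0,0,0) R0=(0,0,0)
Op 2: inc R0 by 3 -> R0=(3,0,0) value=3
Op 3: merge R1<->R0 -> R1=(3,0,0) R0=(3,0,0)
Op 4: inc R1 by 4 -> R1=(3,4,0) value=7
Op 5: inc R1 by 3 -> R1=(3,7,0) value=10
Op 6: inc R0 by 1 -> R0=(4,0,0) value=4
Op 7: inc R1 by 1 -> R1=(3,8,0) value=11
Op 8: merge R2<->R1 -> R2=(3,8,0) R1=(3,8,0)
Op 9: merge R0<->R1 -> R0=(4,8,0) R1=(4,8,0)
Op 10: inc R0 by 5 -> R0=(9,8,0) value=17
Op 11: inc R1 by 3 -> R1=(4,11,0) value=15
Op 12: merge R0<->R1 -> R0=(9,11,0) R1=(9,11,0)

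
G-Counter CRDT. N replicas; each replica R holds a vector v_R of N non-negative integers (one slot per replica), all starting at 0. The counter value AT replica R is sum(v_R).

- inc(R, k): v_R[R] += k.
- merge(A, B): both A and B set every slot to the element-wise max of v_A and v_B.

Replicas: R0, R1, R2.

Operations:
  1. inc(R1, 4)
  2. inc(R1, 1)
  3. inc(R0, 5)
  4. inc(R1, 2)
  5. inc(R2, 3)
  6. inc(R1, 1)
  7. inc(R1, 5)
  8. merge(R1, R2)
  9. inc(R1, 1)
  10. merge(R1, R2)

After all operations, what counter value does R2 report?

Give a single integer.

Op 1: inc R1 by 4 -> R1=(0,4,0) value=4
Op 2: inc R1 by 1 -> R1=(0,5,0) value=5
Op 3: inc R0 by 5 -> R0=(5,0,0) value=5
Op 4: inc R1 by 2 -> R1=(0,7,0) value=7
Op 5: inc R2 by 3 -> R2=(0,0,3) value=3
Op 6: inc R1 by 1 -> R1=(0,8,0) value=8
Op 7: inc R1 by 5 -> R1=(0,13,0) value=13
Op 8: merge R1<->R2 -> R1=(0,13,3) R2=(0,13,3)
Op 9: inc R1 by 1 -> R1=(0,14,3) value=17
Op 10: merge R1<->R2 -> R1=(0,14,3) R2=(0,14,3)

Answer: 17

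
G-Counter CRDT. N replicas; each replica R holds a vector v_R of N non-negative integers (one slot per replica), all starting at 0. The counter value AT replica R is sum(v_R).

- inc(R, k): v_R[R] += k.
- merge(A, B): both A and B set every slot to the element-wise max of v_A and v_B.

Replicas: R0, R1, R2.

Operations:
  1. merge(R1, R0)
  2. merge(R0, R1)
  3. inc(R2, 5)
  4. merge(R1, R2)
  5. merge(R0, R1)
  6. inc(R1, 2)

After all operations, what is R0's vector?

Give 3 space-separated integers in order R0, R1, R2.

Answer: 0 0 5

Derivation:
Op 1: merge R1<->R0 -> R1=(0,0,0) R0=(0,0,0)
Op 2: merge R0<->R1 -> R0=(0,0,0) R1=(0,0,0)
Op 3: inc R2 by 5 -> R2=(0,0,5) value=5
Op 4: merge R1<->R2 -> R1=(0,0,5) R2=(0,0,5)
Op 5: merge R0<->R1 -> R0=(0,0,5) R1=(0,0,5)
Op 6: inc R1 by 2 -> R1=(0,2,5) value=7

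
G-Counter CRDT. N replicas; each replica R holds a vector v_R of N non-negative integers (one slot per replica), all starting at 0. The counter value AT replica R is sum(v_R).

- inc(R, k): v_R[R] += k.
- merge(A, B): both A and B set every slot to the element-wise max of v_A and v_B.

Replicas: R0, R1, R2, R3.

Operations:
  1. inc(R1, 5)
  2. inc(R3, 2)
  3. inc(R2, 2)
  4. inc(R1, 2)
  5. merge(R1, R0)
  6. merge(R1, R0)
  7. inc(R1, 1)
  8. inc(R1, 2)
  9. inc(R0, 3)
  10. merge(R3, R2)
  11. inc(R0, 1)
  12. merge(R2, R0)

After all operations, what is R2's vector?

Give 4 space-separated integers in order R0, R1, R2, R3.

Answer: 4 7 2 2

Derivation:
Op 1: inc R1 by 5 -> R1=(0,5,0,0) value=5
Op 2: inc R3 by 2 -> R3=(0,0,0,2) value=2
Op 3: inc R2 by 2 -> R2=(0,0,2,0) value=2
Op 4: inc R1 by 2 -> R1=(0,7,0,0) value=7
Op 5: merge R1<->R0 -> R1=(0,7,0,0) R0=(0,7,0,0)
Op 6: merge R1<->R0 -> R1=(0,7,0,0) R0=(0,7,0,0)
Op 7: inc R1 by 1 -> R1=(0,8,0,0) value=8
Op 8: inc R1 by 2 -> R1=(0,10,0,0) value=10
Op 9: inc R0 by 3 -> R0=(3,7,0,0) value=10
Op 10: merge R3<->R2 -> R3=(0,0,2,2) R2=(0,0,2,2)
Op 11: inc R0 by 1 -> R0=(4,7,0,0) value=11
Op 12: merge R2<->R0 -> R2=(4,7,2,2) R0=(4,7,2,2)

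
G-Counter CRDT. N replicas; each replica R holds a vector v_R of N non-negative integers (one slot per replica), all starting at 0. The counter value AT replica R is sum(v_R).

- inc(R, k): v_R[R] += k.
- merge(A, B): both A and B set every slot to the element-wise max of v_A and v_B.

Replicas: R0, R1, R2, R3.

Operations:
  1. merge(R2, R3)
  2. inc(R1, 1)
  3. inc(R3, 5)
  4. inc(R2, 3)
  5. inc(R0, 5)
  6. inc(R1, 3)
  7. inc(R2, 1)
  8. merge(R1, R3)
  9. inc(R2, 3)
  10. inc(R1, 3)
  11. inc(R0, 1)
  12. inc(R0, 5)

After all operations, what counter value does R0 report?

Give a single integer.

Answer: 11

Derivation:
Op 1: merge R2<->R3 -> R2=(0,0,0,0) R3=(0,0,0,0)
Op 2: inc R1 by 1 -> R1=(0,1,0,0) value=1
Op 3: inc R3 by 5 -> R3=(0,0,0,5) value=5
Op 4: inc R2 by 3 -> R2=(0,0,3,0) value=3
Op 5: inc R0 by 5 -> R0=(5,0,0,0) value=5
Op 6: inc R1 by 3 -> R1=(0,4,0,0) value=4
Op 7: inc R2 by 1 -> R2=(0,0,4,0) value=4
Op 8: merge R1<->R3 -> R1=(0,4,0,5) R3=(0,4,0,5)
Op 9: inc R2 by 3 -> R2=(0,0,7,0) value=7
Op 10: inc R1 by 3 -> R1=(0,7,0,5) value=12
Op 11: inc R0 by 1 -> R0=(6,0,0,0) value=6
Op 12: inc R0 by 5 -> R0=(11,0,0,0) value=11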